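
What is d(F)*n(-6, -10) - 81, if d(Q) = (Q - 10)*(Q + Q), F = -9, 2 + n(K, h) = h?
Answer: -4185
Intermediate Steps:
n(K, h) = -2 + h
d(Q) = 2*Q*(-10 + Q) (d(Q) = (-10 + Q)*(2*Q) = 2*Q*(-10 + Q))
d(F)*n(-6, -10) - 81 = (2*(-9)*(-10 - 9))*(-2 - 10) - 81 = (2*(-9)*(-19))*(-12) - 81 = 342*(-12) - 81 = -4104 - 81 = -4185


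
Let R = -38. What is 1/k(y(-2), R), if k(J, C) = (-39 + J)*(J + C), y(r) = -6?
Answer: 1/1980 ≈ 0.00050505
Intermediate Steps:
k(J, C) = (-39 + J)*(C + J)
1/k(y(-2), R) = 1/((-6)² - 39*(-38) - 39*(-6) - 38*(-6)) = 1/(36 + 1482 + 234 + 228) = 1/1980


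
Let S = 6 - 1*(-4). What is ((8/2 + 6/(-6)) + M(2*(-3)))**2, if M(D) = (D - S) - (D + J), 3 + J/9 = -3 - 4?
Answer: 6889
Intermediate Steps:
S = 10 (S = 6 + 4 = 10)
J = -90 (J = -27 + 9*(-3 - 4) = -27 + 9*(-7) = -27 - 63 = -90)
M(D) = 80 (M(D) = (D - 1*10) - (D - 90) = (D - 10) - (-90 + D) = (-10 + D) + (90 - D) = 80)
((8/2 + 6/(-6)) + M(2*(-3)))**2 = ((8/2 + 6/(-6)) + 80)**2 = ((8*(1/2) + 6*(-1/6)) + 80)**2 = ((4 - 1) + 80)**2 = (3 + 80)**2 = 83**2 = 6889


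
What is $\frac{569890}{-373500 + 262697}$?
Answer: $- \frac{569890}{110803} \approx -5.1433$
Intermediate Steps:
$\frac{569890}{-373500 + 262697} = \frac{569890}{-110803} = 569890 \left(- \frac{1}{110803}\right) = - \frac{569890}{110803}$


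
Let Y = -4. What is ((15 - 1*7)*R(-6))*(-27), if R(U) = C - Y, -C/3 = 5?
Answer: 2376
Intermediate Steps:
C = -15 (C = -3*5 = -15)
R(U) = -11 (R(U) = -15 - 1*(-4) = -15 + 4 = -11)
((15 - 1*7)*R(-6))*(-27) = ((15 - 1*7)*(-11))*(-27) = ((15 - 7)*(-11))*(-27) = (8*(-11))*(-27) = -88*(-27) = 2376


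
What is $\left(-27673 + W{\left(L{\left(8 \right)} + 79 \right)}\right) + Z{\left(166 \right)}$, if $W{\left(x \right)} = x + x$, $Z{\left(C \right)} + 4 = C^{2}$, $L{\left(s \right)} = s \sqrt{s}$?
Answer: $37 + 32 \sqrt{2} \approx 82.255$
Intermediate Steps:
$L{\left(s \right)} = s^{\frac{3}{2}}$
$Z{\left(C \right)} = -4 + C^{2}$
$W{\left(x \right)} = 2 x$
$\left(-27673 + W{\left(L{\left(8 \right)} + 79 \right)}\right) + Z{\left(166 \right)} = \left(-27673 + 2 \left(8^{\frac{3}{2}} + 79\right)\right) - \left(4 - 166^{2}\right) = \left(-27673 + 2 \left(16 \sqrt{2} + 79\right)\right) + \left(-4 + 27556\right) = \left(-27673 + 2 \left(79 + 16 \sqrt{2}\right)\right) + 27552 = \left(-27673 + \left(158 + 32 \sqrt{2}\right)\right) + 27552 = \left(-27515 + 32 \sqrt{2}\right) + 27552 = 37 + 32 \sqrt{2}$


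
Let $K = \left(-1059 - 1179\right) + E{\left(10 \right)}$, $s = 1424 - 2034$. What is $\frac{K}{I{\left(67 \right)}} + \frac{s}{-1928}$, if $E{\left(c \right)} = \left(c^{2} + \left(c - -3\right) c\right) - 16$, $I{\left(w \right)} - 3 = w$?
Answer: $- \frac{964893}{33740} \approx -28.598$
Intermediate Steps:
$I{\left(w \right)} = 3 + w$
$E{\left(c \right)} = -16 + c^{2} + c \left(3 + c\right)$ ($E{\left(c \right)} = \left(c^{2} + \left(c + 3\right) c\right) - 16 = \left(c^{2} + \left(3 + c\right) c\right) - 16 = \left(c^{2} + c \left(3 + c\right)\right) - 16 = -16 + c^{2} + c \left(3 + c\right)$)
$s = -610$
$K = -2024$ ($K = \left(-1059 - 1179\right) + \left(-16 + 2 \cdot 10^{2} + 3 \cdot 10\right) = -2238 + \left(-16 + 2 \cdot 100 + 30\right) = -2238 + \left(-16 + 200 + 30\right) = -2238 + 214 = -2024$)
$\frac{K}{I{\left(67 \right)}} + \frac{s}{-1928} = - \frac{2024}{3 + 67} - \frac{610}{-1928} = - \frac{2024}{70} - - \frac{305}{964} = \left(-2024\right) \frac{1}{70} + \frac{305}{964} = - \frac{1012}{35} + \frac{305}{964} = - \frac{964893}{33740}$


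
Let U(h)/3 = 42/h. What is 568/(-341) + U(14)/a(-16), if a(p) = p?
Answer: -12157/5456 ≈ -2.2282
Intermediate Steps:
U(h) = 126/h (U(h) = 3*(42/h) = 126/h)
568/(-341) + U(14)/a(-16) = 568/(-341) + (126/14)/(-16) = 568*(-1/341) + (126*(1/14))*(-1/16) = -568/341 + 9*(-1/16) = -568/341 - 9/16 = -12157/5456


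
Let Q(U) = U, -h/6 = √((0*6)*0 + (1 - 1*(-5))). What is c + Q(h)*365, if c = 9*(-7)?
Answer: -63 - 2190*√6 ≈ -5427.4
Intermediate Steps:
c = -63
h = -6*√6 (h = -6*√((0*6)*0 + (1 - 1*(-5))) = -6*√(0*0 + (1 + 5)) = -6*√(0 + 6) = -6*√6 ≈ -14.697)
c + Q(h)*365 = -63 - 6*√6*365 = -63 - 2190*√6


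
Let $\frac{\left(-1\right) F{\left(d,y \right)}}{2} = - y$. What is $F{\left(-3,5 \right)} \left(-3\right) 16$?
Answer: $-480$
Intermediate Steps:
$F{\left(d,y \right)} = 2 y$ ($F{\left(d,y \right)} = - 2 \left(- y\right) = 2 y$)
$F{\left(-3,5 \right)} \left(-3\right) 16 = 2 \cdot 5 \left(-3\right) 16 = 10 \left(-3\right) 16 = \left(-30\right) 16 = -480$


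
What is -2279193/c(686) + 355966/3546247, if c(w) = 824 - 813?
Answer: -8082577423045/39008717 ≈ -2.0720e+5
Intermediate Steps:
c(w) = 11
-2279193/c(686) + 355966/3546247 = -2279193/11 + 355966/3546247 = -8082577423045/39008717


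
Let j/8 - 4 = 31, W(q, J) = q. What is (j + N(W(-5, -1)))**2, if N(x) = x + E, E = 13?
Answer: 82944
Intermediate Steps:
N(x) = 13 + x (N(x) = x + 13 = 13 + x)
j = 280 (j = 32 + 8*31 = 32 + 248 = 280)
(j + N(W(-5, -1)))**2 = (280 + (13 - 5))**2 = (280 + 8)**2 = 288**2 = 82944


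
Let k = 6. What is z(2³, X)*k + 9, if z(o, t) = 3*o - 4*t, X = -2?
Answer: 201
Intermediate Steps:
z(o, t) = -4*t + 3*o
z(2³, X)*k + 9 = (-4*(-2) + 3*2³)*6 + 9 = (8 + 3*8)*6 + 9 = (8 + 24)*6 + 9 = 32*6 + 9 = 192 + 9 = 201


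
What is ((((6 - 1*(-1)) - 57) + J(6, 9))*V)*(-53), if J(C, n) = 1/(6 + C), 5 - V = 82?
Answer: -2444519/12 ≈ -2.0371e+5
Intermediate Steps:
V = -77 (V = 5 - 1*82 = 5 - 82 = -77)
((((6 - 1*(-1)) - 57) + J(6, 9))*V)*(-53) = ((((6 - 1*(-1)) - 57) + 1/(6 + 6))*(-77))*(-53) = ((((6 + 1) - 57) + 1/12)*(-77))*(-53) = (((7 - 57) + 1/12)*(-77))*(-53) = ((-50 + 1/12)*(-77))*(-53) = -599/12*(-77)*(-53) = (46123/12)*(-53) = -2444519/12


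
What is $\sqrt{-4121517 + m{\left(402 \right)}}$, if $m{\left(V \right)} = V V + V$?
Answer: $i \sqrt{3959511} \approx 1989.9 i$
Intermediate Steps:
$m{\left(V \right)} = V + V^{2}$ ($m{\left(V \right)} = V^{2} + V = V + V^{2}$)
$\sqrt{-4121517 + m{\left(402 \right)}} = \sqrt{-4121517 + 402 \left(1 + 402\right)} = \sqrt{-4121517 + 402 \cdot 403} = \sqrt{-4121517 + 162006} = \sqrt{-3959511} = i \sqrt{3959511}$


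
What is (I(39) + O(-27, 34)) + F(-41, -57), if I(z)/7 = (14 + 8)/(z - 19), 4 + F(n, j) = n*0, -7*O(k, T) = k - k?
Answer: 37/10 ≈ 3.7000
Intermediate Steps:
O(k, T) = 0 (O(k, T) = -(k - k)/7 = -⅐*0 = 0)
F(n, j) = -4 (F(n, j) = -4 + n*0 = -4 + 0 = -4)
I(z) = 154/(-19 + z) (I(z) = 7*((14 + 8)/(z - 19)) = 7*(22/(-19 + z)) = 154/(-19 + z))
(I(39) + O(-27, 34)) + F(-41, -57) = (154/(-19 + 39) + 0) - 4 = (154/20 + 0) - 4 = (154*(1/20) + 0) - 4 = (77/10 + 0) - 4 = 77/10 - 4 = 37/10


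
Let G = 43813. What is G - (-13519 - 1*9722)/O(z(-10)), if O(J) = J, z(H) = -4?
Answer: 152011/4 ≈ 38003.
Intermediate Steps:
G - (-13519 - 1*9722)/O(z(-10)) = 43813 - (-13519 - 1*9722)/(-4) = 43813 - (-13519 - 9722)*(-1)/4 = 43813 - (-23241)*(-1)/4 = 43813 - 1*23241/4 = 43813 - 23241/4 = 152011/4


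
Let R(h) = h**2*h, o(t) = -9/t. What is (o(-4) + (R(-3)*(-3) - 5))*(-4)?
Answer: -313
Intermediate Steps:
R(h) = h**3
(o(-4) + (R(-3)*(-3) - 5))*(-4) = (-9/(-4) + ((-3)**3*(-3) - 5))*(-4) = (-9*(-1/4) + (-27*(-3) - 5))*(-4) = (9/4 + (81 - 5))*(-4) = (9/4 + 76)*(-4) = (313/4)*(-4) = -313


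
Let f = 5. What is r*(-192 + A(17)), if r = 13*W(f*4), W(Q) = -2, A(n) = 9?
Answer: 4758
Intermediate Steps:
r = -26 (r = 13*(-2) = -26)
r*(-192 + A(17)) = -26*(-192 + 9) = -26*(-183) = 4758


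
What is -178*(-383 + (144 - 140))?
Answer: 67462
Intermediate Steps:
-178*(-383 + (144 - 140)) = -178*(-383 + 4) = -178*(-379) = 67462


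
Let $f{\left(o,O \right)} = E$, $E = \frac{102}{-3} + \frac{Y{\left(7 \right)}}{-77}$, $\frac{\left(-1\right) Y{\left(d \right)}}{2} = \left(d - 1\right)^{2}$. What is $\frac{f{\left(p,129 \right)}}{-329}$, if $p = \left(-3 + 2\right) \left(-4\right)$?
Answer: $\frac{2546}{25333} \approx 0.1005$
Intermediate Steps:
$p = 4$ ($p = \left(-1\right) \left(-4\right) = 4$)
$Y{\left(d \right)} = - 2 \left(-1 + d\right)^{2}$ ($Y{\left(d \right)} = - 2 \left(d - 1\right)^{2} = - 2 \left(-1 + d\right)^{2}$)
$E = - \frac{2546}{77}$ ($E = \frac{102}{-3} + \frac{\left(-2\right) \left(-1 + 7\right)^{2}}{-77} = 102 \left(- \frac{1}{3}\right) + - 2 \cdot 6^{2} \left(- \frac{1}{77}\right) = -34 + \left(-2\right) 36 \left(- \frac{1}{77}\right) = -34 - - \frac{72}{77} = -34 + \frac{72}{77} = - \frac{2546}{77} \approx -33.065$)
$f{\left(o,O \right)} = - \frac{2546}{77}$
$\frac{f{\left(p,129 \right)}}{-329} = - \frac{2546}{77 \left(-329\right)} = \left(- \frac{2546}{77}\right) \left(- \frac{1}{329}\right) = \frac{2546}{25333}$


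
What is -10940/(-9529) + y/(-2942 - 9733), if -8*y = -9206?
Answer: 39292001/37163100 ≈ 1.0573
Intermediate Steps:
y = 4603/4 (y = -⅛*(-9206) = 4603/4 ≈ 1150.8)
-10940/(-9529) + y/(-2942 - 9733) = -10940/(-9529) + 4603/(4*(-2942 - 9733)) = -10940*(-1/9529) + (4603/4)/(-12675) = 10940/9529 + (4603/4)*(-1/12675) = 10940/9529 - 4603/50700 = 39292001/37163100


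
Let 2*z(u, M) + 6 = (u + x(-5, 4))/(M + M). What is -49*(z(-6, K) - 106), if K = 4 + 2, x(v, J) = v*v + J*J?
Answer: 126469/24 ≈ 5269.5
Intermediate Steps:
x(v, J) = J² + v² (x(v, J) = v² + J² = J² + v²)
K = 6
z(u, M) = -3 + (41 + u)/(4*M) (z(u, M) = -3 + ((u + (4² + (-5)²))/(M + M))/2 = -3 + ((u + (16 + 25))/((2*M)))/2 = -3 + ((u + 41)*(1/(2*M)))/2 = -3 + ((41 + u)*(1/(2*M)))/2 = -3 + ((41 + u)/(2*M))/2 = -3 + (41 + u)/(4*M))
-49*(z(-6, K) - 106) = -49*((¼)*(41 - 6 - 12*6)/6 - 106) = -49*((¼)*(⅙)*(41 - 6 - 72) - 106) = -49*((¼)*(⅙)*(-37) - 106) = -49*(-37/24 - 106) = -49*(-2581/24) = 126469/24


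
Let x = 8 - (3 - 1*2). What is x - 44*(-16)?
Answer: 711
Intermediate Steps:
x = 7 (x = 8 - (3 - 2) = 8 - 1*1 = 8 - 1 = 7)
x - 44*(-16) = 7 - 44*(-16) = 7 + 704 = 711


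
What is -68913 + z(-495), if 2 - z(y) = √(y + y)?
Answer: -68911 - 3*I*√110 ≈ -68911.0 - 31.464*I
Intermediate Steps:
z(y) = 2 - √2*√y (z(y) = 2 - √(y + y) = 2 - √(2*y) = 2 - √2*√y)
-68913 + z(-495) = -68913 + (2 - √2*√(-495)) = -68913 + (2 - √2*3*I*√55) = -68913 + (2 - 3*I*√110) = -68911 - 3*I*√110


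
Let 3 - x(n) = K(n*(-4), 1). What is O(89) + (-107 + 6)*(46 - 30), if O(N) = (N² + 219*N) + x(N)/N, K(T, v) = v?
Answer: 2295846/89 ≈ 25796.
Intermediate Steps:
x(n) = 2 (x(n) = 3 - 1*1 = 3 - 1 = 2)
O(N) = N² + 2/N + 219*N (O(N) = (N² + 219*N) + 2/N = N² + 2/N + 219*N)
O(89) + (-107 + 6)*(46 - 30) = (2 + 89²*(219 + 89))/89 + (-107 + 6)*(46 - 30) = (2 + 7921*308)/89 - 101*16 = (2 + 2439668)/89 - 1616 = (1/89)*2439670 - 1616 = 2439670/89 - 1616 = 2295846/89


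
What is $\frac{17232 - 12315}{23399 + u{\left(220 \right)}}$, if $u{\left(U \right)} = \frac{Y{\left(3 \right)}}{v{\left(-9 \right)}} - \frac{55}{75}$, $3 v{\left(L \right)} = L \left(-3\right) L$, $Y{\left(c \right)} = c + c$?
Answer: $\frac{663795}{3158756} \approx 0.21014$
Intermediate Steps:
$Y{\left(c \right)} = 2 c$
$v{\left(L \right)} = - L^{2}$ ($v{\left(L \right)} = \frac{L \left(-3\right) L}{3} = \frac{- 3 L L}{3} = \frac{\left(-3\right) L^{2}}{3} = - L^{2}$)
$u{\left(U \right)} = - \frac{109}{135}$ ($u{\left(U \right)} = \frac{2 \cdot 3}{\left(-1\right) \left(-9\right)^{2}} - \frac{55}{75} = \frac{6}{\left(-1\right) 81} - \frac{11}{15} = \frac{6}{-81} - \frac{11}{15} = 6 \left(- \frac{1}{81}\right) - \frac{11}{15} = - \frac{2}{27} - \frac{11}{15} = - \frac{109}{135}$)
$\frac{17232 - 12315}{23399 + u{\left(220 \right)}} = \frac{17232 - 12315}{23399 - \frac{109}{135}} = \frac{4917}{\frac{3158756}{135}} = 4917 \cdot \frac{135}{3158756} = \frac{663795}{3158756}$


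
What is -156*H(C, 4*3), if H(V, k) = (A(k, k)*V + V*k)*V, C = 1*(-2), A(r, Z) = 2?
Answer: -8736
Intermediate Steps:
C = -2
H(V, k) = V*(2*V + V*k) (H(V, k) = (2*V + V*k)*V = V*(2*V + V*k))
-156*H(C, 4*3) = -156*(-2)²*(2 + 4*3) = -624*(2 + 12) = -624*14 = -156*56 = -8736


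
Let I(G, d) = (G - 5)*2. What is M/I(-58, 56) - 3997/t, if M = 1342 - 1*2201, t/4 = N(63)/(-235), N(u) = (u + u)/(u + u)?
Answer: 59177303/252 ≈ 2.3483e+5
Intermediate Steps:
N(u) = 1 (N(u) = (2*u)/((2*u)) = (2*u)*(1/(2*u)) = 1)
I(G, d) = -10 + 2*G (I(G, d) = (-5 + G)*2 = -10 + 2*G)
t = -4/235 (t = 4*(1/(-235)) = 4*(1*(-1/235)) = 4*(-1/235) = -4/235 ≈ -0.017021)
M = -859 (M = 1342 - 2201 = -859)
M/I(-58, 56) - 3997/t = -859/(-10 + 2*(-58)) - 3997/(-4/235) = -859/(-10 - 116) - 3997*(-235/4) = -859/(-126) + 939295/4 = -859*(-1/126) + 939295/4 = 859/126 + 939295/4 = 59177303/252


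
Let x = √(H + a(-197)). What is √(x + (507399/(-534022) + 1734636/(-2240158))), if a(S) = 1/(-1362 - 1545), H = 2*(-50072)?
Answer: √(-2004583546012629848955867954 + 1199614045257815343129924*I*√94031310707)/34094369181066 ≈ 12.545 + 12.613*I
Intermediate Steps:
H = -100144
a(S) = -1/2907 (a(S) = 1/(-2907) = -1/2907)
x = I*√94031310707/969 (x = √(-100144 - 1/2907) = √(-291118609/2907) = I*√94031310707/969 ≈ 316.46*I)
√(x + (507399/(-534022) + 1734636/(-2240158))) = √(I*√94031310707/969 + (507399/(-534022) + 1734636/(-2240158))) = √(I*√94031310707/969 + (507399*(-1/534022) + 1734636*(-1/2240158))) = √(I*√94031310707/969 + (-507399/534022 - 867318/1120079)) = √(I*√94031310707/969 - 1031493857517/598146827738) = √(-1031493857517/598146827738 + I*√94031310707/969)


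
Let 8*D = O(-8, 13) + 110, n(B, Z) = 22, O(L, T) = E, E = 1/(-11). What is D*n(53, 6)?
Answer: 1209/4 ≈ 302.25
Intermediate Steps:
E = -1/11 ≈ -0.090909
O(L, T) = -1/11
D = 1209/88 (D = (-1/11 + 110)/8 = (⅛)*(1209/11) = 1209/88 ≈ 13.739)
D*n(53, 6) = (1209/88)*22 = 1209/4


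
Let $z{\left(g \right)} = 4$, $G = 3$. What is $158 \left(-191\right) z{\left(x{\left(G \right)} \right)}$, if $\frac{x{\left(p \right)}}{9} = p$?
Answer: $-120712$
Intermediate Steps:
$x{\left(p \right)} = 9 p$
$158 \left(-191\right) z{\left(x{\left(G \right)} \right)} = 158 \left(-191\right) 4 = \left(-30178\right) 4 = -120712$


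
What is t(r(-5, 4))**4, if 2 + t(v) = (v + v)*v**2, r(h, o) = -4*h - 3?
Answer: 9314368488472576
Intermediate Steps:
r(h, o) = -3 - 4*h
t(v) = -2 + 2*v**3 (t(v) = -2 + (v + v)*v**2 = -2 + (2*v)*v**2 = -2 + 2*v**3)
t(r(-5, 4))**4 = (-2 + 2*(-3 - 4*(-5))**3)**4 = (-2 + 2*(-3 + 20)**3)**4 = (-2 + 2*17**3)**4 = (-2 + 2*4913)**4 = (-2 + 9826)**4 = 9824**4 = 9314368488472576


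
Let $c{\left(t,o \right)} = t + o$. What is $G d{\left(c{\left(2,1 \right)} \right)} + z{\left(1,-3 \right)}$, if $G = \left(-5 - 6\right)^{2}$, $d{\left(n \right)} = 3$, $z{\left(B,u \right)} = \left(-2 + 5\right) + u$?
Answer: $363$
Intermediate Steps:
$c{\left(t,o \right)} = o + t$
$z{\left(B,u \right)} = 3 + u$
$G = 121$ ($G = \left(-5 - 6\right)^{2} = \left(-11\right)^{2} = 121$)
$G d{\left(c{\left(2,1 \right)} \right)} + z{\left(1,-3 \right)} = 121 \cdot 3 + \left(3 - 3\right) = 363 + 0 = 363$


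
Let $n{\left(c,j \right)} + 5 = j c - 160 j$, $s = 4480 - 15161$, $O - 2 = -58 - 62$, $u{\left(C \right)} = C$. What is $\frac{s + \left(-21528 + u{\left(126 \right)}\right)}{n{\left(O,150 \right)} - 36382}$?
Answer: $\frac{32083}{78087} \approx 0.41086$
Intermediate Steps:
$O = -118$ ($O = 2 - 120 = -118$)
$s = -10681$ ($s = 4480 - 15161 = -10681$)
$n{\left(c,j \right)} = -5 - 160 j + c j$ ($n{\left(c,j \right)} = -5 + \left(j c - 160 j\right) = -5 + \left(c j - 160 j\right) = -5 + \left(- 160 j + c j\right) = -5 - 160 j + c j$)
$\frac{s + \left(-21528 + u{\left(126 \right)}\right)}{n{\left(O,150 \right)} - 36382} = \frac{-10681 + \left(-21528 + 126\right)}{\left(-5 - 24000 - 17700\right) - 36382} = \frac{-10681 - 21402}{\left(-5 - 24000 - 17700\right) - 36382} = - \frac{32083}{-41705 - 36382} = - \frac{32083}{-78087} = \left(-32083\right) \left(- \frac{1}{78087}\right) = \frac{32083}{78087}$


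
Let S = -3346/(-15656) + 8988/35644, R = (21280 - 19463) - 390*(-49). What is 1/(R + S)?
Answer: 524476/10975953595 ≈ 4.7784e-5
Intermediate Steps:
R = 20927 (R = 1817 + 19110 = 20927)
S = 244343/524476 (S = -3346*(-1/15656) + 8988*(1/35644) = 1673/7828 + 321/1273 = 244343/524476 ≈ 0.46588)
1/(R + S) = 1/(20927 + 244343/524476) = 1/(10975953595/524476) = 524476/10975953595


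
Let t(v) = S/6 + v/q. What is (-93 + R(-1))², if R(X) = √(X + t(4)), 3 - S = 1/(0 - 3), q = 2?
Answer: (279 - √14)²/9 ≈ 8418.6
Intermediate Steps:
S = 10/3 (S = 3 - 1/(0 - 3) = 3 - 1/(-3) = 3 - 1*(-⅓) = 3 + ⅓ = 10/3 ≈ 3.3333)
t(v) = 5/9 + v/2 (t(v) = (10/3)/6 + v/2 = (10/3)*(⅙) + v*(½) = 5/9 + v/2)
R(X) = √(23/9 + X) (R(X) = √(X + (5/9 + (½)*4)) = √(X + (5/9 + 2)) = √(X + 23/9) = √(23/9 + X))
(-93 + R(-1))² = (-93 + √(23 + 9*(-1))/3)² = (-93 + √(23 - 9)/3)² = (-93 + √14/3)²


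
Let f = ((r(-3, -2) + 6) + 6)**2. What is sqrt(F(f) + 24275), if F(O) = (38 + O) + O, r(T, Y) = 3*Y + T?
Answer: sqrt(24331) ≈ 155.98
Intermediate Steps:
r(T, Y) = T + 3*Y
f = 9 (f = (((-3 + 3*(-2)) + 6) + 6)**2 = (((-3 - 6) + 6) + 6)**2 = ((-9 + 6) + 6)**2 = (-3 + 6)**2 = 3**2 = 9)
F(O) = 38 + 2*O
sqrt(F(f) + 24275) = sqrt((38 + 2*9) + 24275) = sqrt((38 + 18) + 24275) = sqrt(56 + 24275) = sqrt(24331)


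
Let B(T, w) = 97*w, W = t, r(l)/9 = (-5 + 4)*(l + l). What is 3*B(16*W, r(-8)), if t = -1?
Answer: 41904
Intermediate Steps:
r(l) = -18*l (r(l) = 9*((-5 + 4)*(l + l)) = 9*(-2*l) = -18*l)
W = -1
3*B(16*W, r(-8)) = 3*(97*(-18*(-8))) = 3*(97*144) = 3*13968 = 41904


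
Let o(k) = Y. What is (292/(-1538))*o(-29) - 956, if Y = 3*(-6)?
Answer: -732536/769 ≈ -952.58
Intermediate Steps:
Y = -18
o(k) = -18
(292/(-1538))*o(-29) - 956 = (292/(-1538))*(-18) - 956 = (292*(-1/1538))*(-18) - 956 = -146/769*(-18) - 956 = 2628/769 - 956 = -732536/769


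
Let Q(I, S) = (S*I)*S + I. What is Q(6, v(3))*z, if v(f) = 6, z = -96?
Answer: -21312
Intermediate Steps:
Q(I, S) = I + I*S² (Q(I, S) = (I*S)*S + I = I*S² + I = I + I*S²)
Q(6, v(3))*z = (6*(1 + 6²))*(-96) = (6*(1 + 36))*(-96) = (6*37)*(-96) = 222*(-96) = -21312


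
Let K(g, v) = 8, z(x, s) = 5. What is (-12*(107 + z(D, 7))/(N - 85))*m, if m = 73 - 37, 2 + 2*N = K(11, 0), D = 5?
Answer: 24192/41 ≈ 590.05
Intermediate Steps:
N = 3 (N = -1 + (½)*8 = -1 + 4 = 3)
m = 36
(-12*(107 + z(D, 7))/(N - 85))*m = -12*(107 + 5)/(3 - 85)*36 = -1344/(-82)*36 = -1344*(-1)/82*36 = -12*(-56/41)*36 = (672/41)*36 = 24192/41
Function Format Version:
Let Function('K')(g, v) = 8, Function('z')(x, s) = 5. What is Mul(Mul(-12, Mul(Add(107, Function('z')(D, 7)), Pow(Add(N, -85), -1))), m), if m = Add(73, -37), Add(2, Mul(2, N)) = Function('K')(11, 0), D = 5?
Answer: Rational(24192, 41) ≈ 590.05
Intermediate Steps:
N = 3 (N = Add(-1, Mul(Rational(1, 2), 8)) = Add(-1, 4) = 3)
m = 36
Mul(Mul(-12, Mul(Add(107, Function('z')(D, 7)), Pow(Add(N, -85), -1))), m) = Mul(Mul(-12, Mul(Add(107, 5), Pow(Add(3, -85), -1))), 36) = Mul(Mul(-12, Mul(112, Pow(-82, -1))), 36) = Mul(Mul(-12, Mul(112, Rational(-1, 82))), 36) = Mul(Mul(-12, Rational(-56, 41)), 36) = Mul(Rational(672, 41), 36) = Rational(24192, 41)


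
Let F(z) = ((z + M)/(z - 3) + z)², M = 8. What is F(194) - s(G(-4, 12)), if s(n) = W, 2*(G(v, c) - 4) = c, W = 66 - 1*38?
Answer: 1386988068/36481 ≈ 38019.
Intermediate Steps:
W = 28 (W = 66 - 38 = 28)
G(v, c) = 4 + c/2
s(n) = 28
F(z) = (z + (8 + z)/(-3 + z))² (F(z) = ((z + 8)/(z - 3) + z)² = ((8 + z)/(-3 + z) + z)² = (z + (8 + z)/(-3 + z))²)
F(194) - s(G(-4, 12)) = (8 + 194² - 2*194)²/(-3 + 194)² - 1*28 = (8 + 37636 - 388)²/191² - 28 = (1/36481)*37256² - 28 = (1/36481)*1388009536 - 28 = 1388009536/36481 - 28 = 1386988068/36481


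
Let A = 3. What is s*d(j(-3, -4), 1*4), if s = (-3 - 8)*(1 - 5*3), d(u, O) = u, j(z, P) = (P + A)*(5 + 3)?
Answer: -1232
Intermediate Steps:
j(z, P) = 24 + 8*P (j(z, P) = (P + 3)*(5 + 3) = (3 + P)*8 = 24 + 8*P)
s = 154 (s = -11*(1 - 15) = -11*(-14) = 154)
s*d(j(-3, -4), 1*4) = 154*(24 + 8*(-4)) = 154*(24 - 32) = 154*(-8) = -1232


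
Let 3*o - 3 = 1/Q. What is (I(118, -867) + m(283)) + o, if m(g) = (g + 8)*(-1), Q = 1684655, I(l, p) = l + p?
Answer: -5251069634/5053965 ≈ -1039.0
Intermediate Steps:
m(g) = -8 - g (m(g) = (8 + g)*(-1) = -8 - g)
o = 5053966/5053965 (o = 1 + (1/3)/1684655 = 1 + (1/3)*(1/1684655) = 1 + 1/5053965 = 5053966/5053965 ≈ 1.0000)
(I(118, -867) + m(283)) + o = ((118 - 867) + (-8 - 1*283)) + 5053966/5053965 = (-749 + (-8 - 283)) + 5053966/5053965 = (-749 - 291) + 5053966/5053965 = -1040 + 5053966/5053965 = -5251069634/5053965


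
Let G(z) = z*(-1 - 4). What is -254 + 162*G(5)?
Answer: -4304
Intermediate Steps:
G(z) = -5*z (G(z) = z*(-5) = -5*z)
-254 + 162*G(5) = -254 + 162*(-5*5) = -254 + 162*(-25) = -254 - 4050 = -4304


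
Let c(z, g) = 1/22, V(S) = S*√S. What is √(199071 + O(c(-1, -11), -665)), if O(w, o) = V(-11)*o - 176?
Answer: √(198895 + 7315*I*√11) ≈ 446.8 + 27.15*I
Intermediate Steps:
V(S) = S^(3/2)
c(z, g) = 1/22
O(w, o) = -176 - 11*I*o*√11 (O(w, o) = (-11)^(3/2)*o - 176 = (-11*I*√11)*o - 176 = -11*I*o*√11 - 176 = -176 - 11*I*o*√11)
√(199071 + O(c(-1, -11), -665)) = √(199071 + (-176 - 11*I*(-665)*√11)) = √(199071 + (-176 + 7315*I*√11)) = √(198895 + 7315*I*√11)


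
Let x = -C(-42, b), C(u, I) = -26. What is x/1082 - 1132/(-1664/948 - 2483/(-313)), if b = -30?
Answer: -45423377153/247920283 ≈ -183.22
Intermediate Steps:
x = 26 (x = -1*(-26) = 26)
x/1082 - 1132/(-1664/948 - 2483/(-313)) = 26/1082 - 1132/(-1664/948 - 2483/(-313)) = 26*(1/1082) - 1132/(-1664*1/948 - 2483*(-1/313)) = 13/541 - 1132/(-416/237 + 2483/313) = 13/541 - 1132/458263/74181 = 13/541 - 1132*74181/458263 = 13/541 - 83972892/458263 = -45423377153/247920283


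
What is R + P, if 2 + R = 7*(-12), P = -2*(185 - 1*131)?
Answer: -194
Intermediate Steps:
P = -108 (P = -2*(185 - 131) = -2*54 = -108)
R = -86 (R = -2 + 7*(-12) = -2 - 84 = -86)
R + P = -86 - 108 = -194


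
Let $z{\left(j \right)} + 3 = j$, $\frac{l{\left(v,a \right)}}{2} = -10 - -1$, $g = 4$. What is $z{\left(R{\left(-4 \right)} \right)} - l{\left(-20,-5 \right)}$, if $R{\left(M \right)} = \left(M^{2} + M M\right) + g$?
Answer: $51$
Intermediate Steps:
$l{\left(v,a \right)} = -18$ ($l{\left(v,a \right)} = 2 \left(-10 - -1\right) = 2 \left(-10 + 1\right) = 2 \left(-9\right) = -18$)
$R{\left(M \right)} = 4 + 2 M^{2}$ ($R{\left(M \right)} = \left(M^{2} + M M\right) + 4 = \left(M^{2} + M^{2}\right) + 4 = 2 M^{2} + 4 = 4 + 2 M^{2}$)
$z{\left(j \right)} = -3 + j$
$z{\left(R{\left(-4 \right)} \right)} - l{\left(-20,-5 \right)} = \left(-3 + \left(4 + 2 \left(-4\right)^{2}\right)\right) - -18 = \left(-3 + \left(4 + 2 \cdot 16\right)\right) + 18 = \left(-3 + \left(4 + 32\right)\right) + 18 = \left(-3 + 36\right) + 18 = 33 + 18 = 51$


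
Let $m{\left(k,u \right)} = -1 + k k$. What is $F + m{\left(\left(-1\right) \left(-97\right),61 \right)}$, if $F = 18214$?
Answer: $27622$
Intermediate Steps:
$m{\left(k,u \right)} = -1 + k^{2}$
$F + m{\left(\left(-1\right) \left(-97\right),61 \right)} = 18214 - \left(1 - \left(\left(-1\right) \left(-97\right)\right)^{2}\right) = 18214 - \left(1 - 97^{2}\right) = 18214 + \left(-1 + 9409\right) = 18214 + 9408 = 27622$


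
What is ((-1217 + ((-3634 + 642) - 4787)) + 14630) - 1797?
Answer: 3837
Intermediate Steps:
((-1217 + ((-3634 + 642) - 4787)) + 14630) - 1797 = ((-1217 + (-2992 - 4787)) + 14630) - 1797 = ((-1217 - 7779) + 14630) - 1797 = (-8996 + 14630) - 1797 = 5634 - 1797 = 3837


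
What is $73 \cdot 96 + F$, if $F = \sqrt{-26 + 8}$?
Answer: $7008 + 3 i \sqrt{2} \approx 7008.0 + 4.2426 i$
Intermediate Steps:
$F = 3 i \sqrt{2}$ ($F = \sqrt{-18} = 3 i \sqrt{2} \approx 4.2426 i$)
$73 \cdot 96 + F = 73 \cdot 96 + 3 i \sqrt{2} = 7008 + 3 i \sqrt{2}$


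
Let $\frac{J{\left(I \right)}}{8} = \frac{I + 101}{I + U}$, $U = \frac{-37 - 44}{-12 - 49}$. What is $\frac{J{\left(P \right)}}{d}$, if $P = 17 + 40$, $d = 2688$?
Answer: $\frac{4819}{597744} \approx 0.008062$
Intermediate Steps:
$P = 57$
$U = \frac{81}{61}$ ($U = - \frac{81}{-61} = \left(-81\right) \left(- \frac{1}{61}\right) = \frac{81}{61} \approx 1.3279$)
$J{\left(I \right)} = \frac{8 \left(101 + I\right)}{\frac{81}{61} + I}$ ($J{\left(I \right)} = 8 \frac{I + 101}{I + \frac{81}{61}} = 8 \frac{101 + I}{\frac{81}{61} + I} = \frac{8 \left(101 + I\right)}{\frac{81}{61} + I}$)
$\frac{J{\left(P \right)}}{d} = \frac{488 \frac{1}{81 + 61 \cdot 57} \left(101 + 57\right)}{2688} = 488 \frac{1}{81 + 3477} \cdot 158 \cdot \frac{1}{2688} = 488 \cdot \frac{1}{3558} \cdot 158 \cdot \frac{1}{2688} = \frac{38552}{1779} \cdot \frac{1}{2688} = \frac{4819}{597744}$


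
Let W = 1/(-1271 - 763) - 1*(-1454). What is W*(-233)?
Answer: -689082355/2034 ≈ -3.3878e+5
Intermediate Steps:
W = 2957435/2034 (W = 1/(-2034) + 1454 = -1/2034 + 1454 = 2957435/2034 ≈ 1454.0)
W*(-233) = (2957435/2034)*(-233) = -689082355/2034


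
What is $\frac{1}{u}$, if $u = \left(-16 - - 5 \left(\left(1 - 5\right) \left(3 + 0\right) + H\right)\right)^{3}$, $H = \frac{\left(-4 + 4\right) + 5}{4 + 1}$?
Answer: $- \frac{1}{357911} \approx -2.794 \cdot 10^{-6}$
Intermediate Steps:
$H = 1$ ($H = \frac{0 + 5}{5} = 5 \cdot \frac{1}{5} = 1$)
$u = -357911$ ($u = \left(-16 - - 5 \left(\left(1 - 5\right) \left(3 + 0\right) + 1\right)\right)^{3} = \left(-16 - - 5 \left(\left(-4\right) 3 + 1\right)\right)^{3} = \left(-16 - - 5 \left(-12 + 1\right)\right)^{3} = \left(-16 - \left(-5\right) \left(-11\right)\right)^{3} = \left(-16 - 55\right)^{3} = \left(-71\right)^{3} = -357911$)
$\frac{1}{u} = \frac{1}{-357911} = - \frac{1}{357911}$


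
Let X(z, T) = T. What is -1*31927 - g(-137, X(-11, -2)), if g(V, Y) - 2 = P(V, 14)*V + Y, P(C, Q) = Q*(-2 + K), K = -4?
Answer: -43435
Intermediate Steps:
P(C, Q) = -6*Q (P(C, Q) = Q*(-2 - 4) = Q*(-6) = -6*Q)
g(V, Y) = 2 + Y - 84*V (g(V, Y) = 2 + ((-6*14)*V + Y) = 2 + (-84*V + Y) = 2 + (Y - 84*V) = 2 + Y - 84*V)
-1*31927 - g(-137, X(-11, -2)) = -1*31927 - (2 - 2 - 84*(-137)) = -31927 - (2 - 2 + 11508) = -31927 - 1*11508 = -31927 - 11508 = -43435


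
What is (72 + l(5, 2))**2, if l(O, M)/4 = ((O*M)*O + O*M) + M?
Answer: 102400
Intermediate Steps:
l(O, M) = 4*M + 4*M*O + 4*M*O**2 (l(O, M) = 4*(((O*M)*O + O*M) + M) = 4*(((M*O)*O + M*O) + M) = 4*((M*O**2 + M*O) + M) = 4*((M*O + M*O**2) + M) = 4*(M + M*O + M*O**2) = 4*M + 4*M*O + 4*M*O**2)
(72 + l(5, 2))**2 = (72 + 4*2*(1 + 5 + 5**2))**2 = (72 + 4*2*(1 + 5 + 25))**2 = (72 + 4*2*31)**2 = (72 + 248)**2 = 320**2 = 102400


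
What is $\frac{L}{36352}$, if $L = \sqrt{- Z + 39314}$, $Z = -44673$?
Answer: $\frac{\sqrt{83987}}{36352} \approx 0.0079722$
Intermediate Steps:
$L = \sqrt{83987}$ ($L = \sqrt{\left(-1\right) \left(-44673\right) + 39314} = \sqrt{44673 + 39314} = \sqrt{83987} \approx 289.81$)
$\frac{L}{36352} = \frac{\sqrt{83987}}{36352}$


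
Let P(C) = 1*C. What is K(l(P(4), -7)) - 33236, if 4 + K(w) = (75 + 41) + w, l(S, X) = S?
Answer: -33120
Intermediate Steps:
P(C) = C
K(w) = 112 + w (K(w) = -4 + ((75 + 41) + w) = -4 + (116 + w) = 112 + w)
K(l(P(4), -7)) - 33236 = (112 + 4) - 33236 = 116 - 33236 = -33120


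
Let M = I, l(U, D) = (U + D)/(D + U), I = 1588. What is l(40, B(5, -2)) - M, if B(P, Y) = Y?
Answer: -1587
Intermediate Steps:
l(U, D) = 1 (l(U, D) = (D + U)/(D + U) = 1)
M = 1588
l(40, B(5, -2)) - M = 1 - 1*1588 = 1 - 1588 = -1587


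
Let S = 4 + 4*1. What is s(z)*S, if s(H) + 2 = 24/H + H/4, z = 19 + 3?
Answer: 404/11 ≈ 36.727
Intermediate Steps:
z = 22
s(H) = -2 + 24/H + H/4 (s(H) = -2 + (24/H + H/4) = -2 + 24/H + H/4)
S = 8 (S = 4 + 4 = 8)
s(z)*S = (-2 + 24/22 + (1/4)*22)*8 = (-2 + 24*(1/22) + 11/2)*8 = (-2 + 12/11 + 11/2)*8 = (101/22)*8 = 404/11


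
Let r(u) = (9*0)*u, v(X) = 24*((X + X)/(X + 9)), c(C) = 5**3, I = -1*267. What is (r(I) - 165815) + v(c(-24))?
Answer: -11106605/67 ≈ -1.6577e+5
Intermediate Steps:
I = -267
c(C) = 125
v(X) = 48*X/(9 + X) (v(X) = 24*((2*X)/(9 + X)) = 24*(2*X/(9 + X)) = 48*X/(9 + X))
r(u) = 0 (r(u) = 0*u = 0)
(r(I) - 165815) + v(c(-24)) = (0 - 165815) + 48*125/(9 + 125) = -165815 + 48*125/134 = -165815 + 48*125*(1/134) = -165815 + 3000/67 = -11106605/67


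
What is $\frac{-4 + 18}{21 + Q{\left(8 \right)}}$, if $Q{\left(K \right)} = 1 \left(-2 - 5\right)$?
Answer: $1$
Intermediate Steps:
$Q{\left(K \right)} = -7$ ($Q{\left(K \right)} = 1 \left(-7\right) = -7$)
$\frac{-4 + 18}{21 + Q{\left(8 \right)}} = \frac{-4 + 18}{21 - 7} = \frac{14}{14} = 14 \cdot \frac{1}{14} = 1$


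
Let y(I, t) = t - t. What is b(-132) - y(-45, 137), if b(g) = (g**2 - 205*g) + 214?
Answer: 44698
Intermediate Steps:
b(g) = 214 + g**2 - 205*g
y(I, t) = 0
b(-132) - y(-45, 137) = (214 + (-132)**2 - 205*(-132)) - 1*0 = (214 + 17424 + 27060) + 0 = 44698 + 0 = 44698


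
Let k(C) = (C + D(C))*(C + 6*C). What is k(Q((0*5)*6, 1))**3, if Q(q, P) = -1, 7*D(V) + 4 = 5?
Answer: 216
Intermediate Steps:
D(V) = 1/7 (D(V) = -4/7 + (1/7)*5 = -4/7 + 5/7 = 1/7)
k(C) = 7*C*(1/7 + C) (k(C) = (C + 1/7)*(C + 6*C) = (1/7 + C)*(7*C) = 7*C*(1/7 + C))
k(Q((0*5)*6, 1))**3 = (-(1 + 7*(-1)))**3 = (-(1 - 7))**3 = (-1*(-6))**3 = 6**3 = 216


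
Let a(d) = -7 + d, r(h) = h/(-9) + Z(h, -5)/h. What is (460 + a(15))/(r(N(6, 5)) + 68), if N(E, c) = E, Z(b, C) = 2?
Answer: 1404/203 ≈ 6.9163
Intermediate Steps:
r(h) = 2/h - h/9 (r(h) = h/(-9) + 2/h = h*(-⅑) + 2/h = -h/9 + 2/h = 2/h - h/9)
(460 + a(15))/(r(N(6, 5)) + 68) = (460 + (-7 + 15))/((2/6 - ⅑*6) + 68) = (460 + 8)/((2*(⅙) - ⅔) + 68) = 468/((⅓ - ⅔) + 68) = 468/(-⅓ + 68) = 468/(203/3) = 468*(3/203) = 1404/203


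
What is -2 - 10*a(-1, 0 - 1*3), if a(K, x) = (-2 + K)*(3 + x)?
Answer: -2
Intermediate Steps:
-2 - 10*a(-1, 0 - 1*3) = -2 - 10*(-6 - 2*(0 - 1*3) + 3*(-1) - (0 - 1*3)) = -2 - 10*(-6 - 2*(0 - 3) - 3 - (0 - 3)) = -2 - 10*(-6 - 2*(-3) - 3 - 1*(-3)) = -2 - 10*(-6 + 6 - 3 + 3) = -2 - 10*0 = -2 + 0 = -2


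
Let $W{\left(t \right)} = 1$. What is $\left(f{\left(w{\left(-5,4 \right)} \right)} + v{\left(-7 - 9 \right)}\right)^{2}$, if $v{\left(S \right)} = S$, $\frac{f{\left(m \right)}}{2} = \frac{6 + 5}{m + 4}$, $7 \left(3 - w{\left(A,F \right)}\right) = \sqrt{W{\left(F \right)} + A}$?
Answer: $\frac{956817492}{5784025} - \frac{19055344 i}{5784025} \approx 165.42 - 3.2945 i$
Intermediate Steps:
$w{\left(A,F \right)} = 3 - \frac{\sqrt{1 + A}}{7}$
$f{\left(m \right)} = \frac{22}{4 + m}$ ($f{\left(m \right)} = 2 \frac{6 + 5}{m + 4} = 2 \frac{11}{4 + m} = \frac{22}{4 + m}$)
$\left(f{\left(w{\left(-5,4 \right)} \right)} + v{\left(-7 - 9 \right)}\right)^{2} = \left(\frac{22}{4 + \left(3 - \frac{\sqrt{1 - 5}}{7}\right)} - 16\right)^{2} = \left(\frac{22}{4 + \left(3 - \frac{\sqrt{-4}}{7}\right)} - 16\right)^{2} = \left(\frac{22}{4 + \left(3 - \frac{2 i}{7}\right)} - 16\right)^{2} = \left(\frac{22}{7 - \frac{2 i}{7}} - 16\right)^{2} = \left(22 \frac{49 \left(7 + \frac{2 i}{7}\right)}{2405} - 16\right)^{2} = \left(\frac{1078 \left(7 + \frac{2 i}{7}\right)}{2405} - 16\right)^{2} = \left(-16 + \frac{1078 \left(7 + \frac{2 i}{7}\right)}{2405}\right)^{2}$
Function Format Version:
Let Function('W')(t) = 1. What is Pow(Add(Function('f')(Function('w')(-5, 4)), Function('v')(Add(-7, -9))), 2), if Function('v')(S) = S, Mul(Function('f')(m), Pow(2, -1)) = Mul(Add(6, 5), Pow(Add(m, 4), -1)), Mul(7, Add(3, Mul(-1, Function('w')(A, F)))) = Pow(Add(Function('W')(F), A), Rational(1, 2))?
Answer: Add(Rational(956817492, 5784025), Mul(Rational(-19055344, 5784025), I)) ≈ Add(165.42, Mul(-3.2945, I))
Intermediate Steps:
Function('w')(A, F) = Add(3, Mul(Rational(-1, 7), Pow(Add(1, A), Rational(1, 2))))
Function('f')(m) = Mul(22, Pow(Add(4, m), -1)) (Function('f')(m) = Mul(2, Mul(Add(6, 5), Pow(Add(m, 4), -1))) = Mul(2, Mul(11, Pow(Add(4, m), -1))) = Mul(22, Pow(Add(4, m), -1)))
Pow(Add(Function('f')(Function('w')(-5, 4)), Function('v')(Add(-7, -9))), 2) = Pow(Add(Mul(22, Pow(Add(4, Add(3, Mul(Rational(-1, 7), Pow(Add(1, -5), Rational(1, 2))))), -1)), Add(-7, -9)), 2) = Pow(Add(Mul(22, Pow(Add(4, Add(3, Mul(Rational(-1, 7), Pow(-4, Rational(1, 2))))), -1)), -16), 2) = Pow(Add(Mul(22, Pow(Add(4, Add(3, Mul(Rational(-1, 7), Mul(2, I)))), -1)), -16), 2) = Pow(Add(Mul(22, Pow(Add(4, Add(3, Mul(Rational(-2, 7), I))), -1)), -16), 2) = Pow(Add(Mul(22, Pow(Add(7, Mul(Rational(-2, 7), I)), -1)), -16), 2) = Pow(Add(Mul(22, Mul(Rational(49, 2405), Add(7, Mul(Rational(2, 7), I)))), -16), 2) = Pow(Add(Mul(Rational(1078, 2405), Add(7, Mul(Rational(2, 7), I))), -16), 2) = Pow(Add(-16, Mul(Rational(1078, 2405), Add(7, Mul(Rational(2, 7), I)))), 2)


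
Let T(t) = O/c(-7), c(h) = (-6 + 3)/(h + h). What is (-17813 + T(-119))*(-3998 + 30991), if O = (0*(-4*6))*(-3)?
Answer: -480826309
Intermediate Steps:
c(h) = -3/(2*h) (c(h) = -3*1/(2*h) = -3/(2*h))
O = 0 (O = (0*(-24))*(-3) = 0*(-3) = 0)
T(t) = 0 (T(t) = 0/((-3/2/(-7))) = 0/((-3/2*(-⅐))) = 0/(3/14) = 0*(14/3) = 0)
(-17813 + T(-119))*(-3998 + 30991) = (-17813 + 0)*(-3998 + 30991) = -17813*26993 = -480826309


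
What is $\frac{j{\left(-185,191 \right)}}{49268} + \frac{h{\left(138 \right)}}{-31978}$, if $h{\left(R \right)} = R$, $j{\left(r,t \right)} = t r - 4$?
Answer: $- \frac{568434763}{787746052} \approx -0.7216$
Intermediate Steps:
$j{\left(r,t \right)} = -4 + r t$ ($j{\left(r,t \right)} = r t - 4 = -4 + r t$)
$\frac{j{\left(-185,191 \right)}}{49268} + \frac{h{\left(138 \right)}}{-31978} = \frac{-4 - 35335}{49268} + \frac{138}{-31978} = \left(-4 - 35335\right) \frac{1}{49268} + 138 \left(- \frac{1}{31978}\right) = \left(-35339\right) \frac{1}{49268} - \frac{69}{15989} = - \frac{35339}{49268} - \frac{69}{15989} = - \frac{568434763}{787746052}$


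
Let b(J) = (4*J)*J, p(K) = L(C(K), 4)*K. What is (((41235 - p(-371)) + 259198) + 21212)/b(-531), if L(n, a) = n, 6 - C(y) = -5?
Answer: 162863/563922 ≈ 0.28880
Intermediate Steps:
C(y) = 11 (C(y) = 6 - 1*(-5) = 6 + 5 = 11)
p(K) = 11*K
b(J) = 4*J**2
(((41235 - p(-371)) + 259198) + 21212)/b(-531) = (((41235 - 11*(-371)) + 259198) + 21212)/((4*(-531)**2)) = (((41235 - 1*(-4081)) + 259198) + 21212)/((4*281961)) = (((41235 + 4081) + 259198) + 21212)/1127844 = ((45316 + 259198) + 21212)*(1/1127844) = (304514 + 21212)*(1/1127844) = 325726*(1/1127844) = 162863/563922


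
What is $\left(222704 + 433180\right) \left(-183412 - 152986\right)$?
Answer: $-220638065832$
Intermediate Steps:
$\left(222704 + 433180\right) \left(-183412 - 152986\right) = 655884 \left(-336398\right) = -220638065832$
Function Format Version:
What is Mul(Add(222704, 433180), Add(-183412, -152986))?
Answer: -220638065832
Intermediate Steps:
Mul(Add(222704, 433180), Add(-183412, -152986)) = Mul(655884, -336398) = -220638065832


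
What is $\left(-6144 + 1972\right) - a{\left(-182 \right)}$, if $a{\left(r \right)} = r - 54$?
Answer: $-3936$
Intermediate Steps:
$a{\left(r \right)} = -54 + r$ ($a{\left(r \right)} = r - 54 = -54 + r$)
$\left(-6144 + 1972\right) - a{\left(-182 \right)} = \left(-6144 + 1972\right) - \left(-54 - 182\right) = -4172 - -236 = -4172 + 236 = -3936$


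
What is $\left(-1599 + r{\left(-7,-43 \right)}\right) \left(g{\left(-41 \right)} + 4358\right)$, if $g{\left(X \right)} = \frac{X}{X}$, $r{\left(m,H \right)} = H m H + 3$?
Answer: $-63375501$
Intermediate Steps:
$r{\left(m,H \right)} = 3 + m H^{2}$ ($r{\left(m,H \right)} = m H^{2} + 3 = 3 + m H^{2}$)
$g{\left(X \right)} = 1$
$\left(-1599 + r{\left(-7,-43 \right)}\right) \left(g{\left(-41 \right)} + 4358\right) = \left(-1599 + \left(3 - 7 \left(-43\right)^{2}\right)\right) \left(1 + 4358\right) = \left(-1599 + \left(3 - 12943\right)\right) 4359 = \left(-1599 - 12940\right) 4359 = \left(-14539\right) 4359 = -63375501$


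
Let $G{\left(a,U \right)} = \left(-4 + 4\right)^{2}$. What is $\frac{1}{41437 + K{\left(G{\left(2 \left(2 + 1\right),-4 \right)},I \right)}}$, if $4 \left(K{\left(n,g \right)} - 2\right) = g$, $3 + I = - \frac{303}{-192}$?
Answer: $\frac{256}{10608293} \approx 2.4132 \cdot 10^{-5}$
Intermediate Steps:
$G{\left(a,U \right)} = 0$ ($G{\left(a,U \right)} = 0^{2} = 0$)
$I = - \frac{91}{64}$ ($I = -3 - \frac{303}{-192} = -3 - - \frac{101}{64} = -3 + \frac{101}{64} = - \frac{91}{64} \approx -1.4219$)
$K{\left(n,g \right)} = 2 + \frac{g}{4}$
$\frac{1}{41437 + K{\left(G{\left(2 \left(2 + 1\right),-4 \right)},I \right)}} = \frac{1}{41437 + \left(2 + \frac{1}{4} \left(- \frac{91}{64}\right)\right)} = \frac{1}{41437 + \left(2 - \frac{91}{256}\right)} = \frac{1}{41437 + \frac{421}{256}} = \frac{1}{\frac{10608293}{256}} = \frac{256}{10608293}$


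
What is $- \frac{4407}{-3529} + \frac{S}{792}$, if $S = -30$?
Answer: $\frac{564079}{465828} \approx 1.2109$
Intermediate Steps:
$- \frac{4407}{-3529} + \frac{S}{792} = - \frac{4407}{-3529} - \frac{30}{792} = \left(-4407\right) \left(- \frac{1}{3529}\right) - \frac{5}{132} = \frac{4407}{3529} - \frac{5}{132} = \frac{564079}{465828}$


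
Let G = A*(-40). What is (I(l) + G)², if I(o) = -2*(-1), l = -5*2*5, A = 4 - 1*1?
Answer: 13924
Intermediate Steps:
A = 3 (A = 4 - 1 = 3)
l = -50 (l = -10*5 = -50)
I(o) = 2
G = -120 (G = 3*(-40) = -120)
(I(l) + G)² = (2 - 120)² = (-118)² = 13924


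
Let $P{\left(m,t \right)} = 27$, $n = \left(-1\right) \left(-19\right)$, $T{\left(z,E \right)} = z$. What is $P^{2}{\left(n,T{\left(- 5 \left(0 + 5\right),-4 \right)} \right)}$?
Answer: $729$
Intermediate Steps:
$n = 19$
$P^{2}{\left(n,T{\left(- 5 \left(0 + 5\right),-4 \right)} \right)} = 27^{2} = 729$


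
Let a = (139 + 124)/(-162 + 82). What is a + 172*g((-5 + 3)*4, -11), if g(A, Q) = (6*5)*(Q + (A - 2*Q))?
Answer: 1238137/80 ≈ 15477.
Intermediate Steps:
a = -263/80 (a = 263/(-80) = 263*(-1/80) = -263/80 ≈ -3.2875)
g(A, Q) = -30*Q + 30*A (g(A, Q) = 30*(A - Q) = -30*Q + 30*A)
a + 172*g((-5 + 3)*4, -11) = -263/80 + 172*(-30*(-11) + 30*((-5 + 3)*4)) = -263/80 + 172*(330 + 30*(-2*4)) = -263/80 + 172*(330 + 30*(-8)) = -263/80 + 172*(330 - 240) = -263/80 + 172*90 = -263/80 + 15480 = 1238137/80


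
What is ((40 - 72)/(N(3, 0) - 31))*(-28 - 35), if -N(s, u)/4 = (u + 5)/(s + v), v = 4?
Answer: -4704/79 ≈ -59.544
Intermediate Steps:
N(s, u) = -4*(5 + u)/(4 + s) (N(s, u) = -4*(u + 5)/(s + 4) = -4*(5 + u)/(4 + s))
((40 - 72)/(N(3, 0) - 31))*(-28 - 35) = ((40 - 72)/(4*(-5 - 1*0)/(4 + 3) - 31))*(-28 - 35) = -32/(4*(-5 + 0)/7 - 31)*(-63) = -32/(4*(1/7)*(-5) - 31)*(-63) = -32/(-20/7 - 31)*(-63) = -32/(-237/7)*(-63) = -32*(-7/237)*(-63) = (224/237)*(-63) = -4704/79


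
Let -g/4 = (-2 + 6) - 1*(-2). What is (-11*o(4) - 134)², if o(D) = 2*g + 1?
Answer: 146689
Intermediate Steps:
g = -24 (g = -4*((-2 + 6) - 1*(-2)) = -4*(4 + 2) = -4*6 = -24)
o(D) = -47 (o(D) = 2*(-24) + 1 = -48 + 1 = -47)
(-11*o(4) - 134)² = (-11*(-47) - 134)² = (517 - 134)² = 383² = 146689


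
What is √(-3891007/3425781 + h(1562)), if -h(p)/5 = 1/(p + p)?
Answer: I*√32568309902645798853/5351069922 ≈ 1.0665*I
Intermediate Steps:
h(p) = -5/(2*p) (h(p) = -5/(p + p) = -5*1/(2*p) = -5/(2*p))
√(-3891007/3425781 + h(1562)) = √(-3891007/3425781 - 5/2/1562) = √(-3891007*1/3425781 - 5/2*1/1562) = √(-3891007/3425781 - 5/3124) = √(-12172634773/10702139844) = I*√32568309902645798853/5351069922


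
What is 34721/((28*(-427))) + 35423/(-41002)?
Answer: -923573915/245109956 ≈ -3.7680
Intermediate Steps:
34721/((28*(-427))) + 35423/(-41002) = 34721/(-11956) + 35423*(-1/41002) = 34721*(-1/11956) - 35423/41002 = -34721/11956 - 35423/41002 = -923573915/245109956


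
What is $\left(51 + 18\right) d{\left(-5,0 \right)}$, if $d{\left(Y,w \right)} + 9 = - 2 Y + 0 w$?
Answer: $69$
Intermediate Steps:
$d{\left(Y,w \right)} = -9 - 2 Y$ ($d{\left(Y,w \right)} = -9 + \left(- 2 Y + 0 w\right) = -9 + \left(- 2 Y + 0\right) = -9 - 2 Y$)
$\left(51 + 18\right) d{\left(-5,0 \right)} = \left(51 + 18\right) \left(-9 - -10\right) = 69 \left(-9 + 10\right) = 69 \cdot 1 = 69$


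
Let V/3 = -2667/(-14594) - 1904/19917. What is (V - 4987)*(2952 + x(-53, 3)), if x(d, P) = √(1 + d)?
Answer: -237716163517668/16148261 - 483162933979*I*√13/48444783 ≈ -1.4721e+7 - 35960.0*I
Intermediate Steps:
V = 25331663/96889566 (V = 3*(-2667/(-14594) - 1904/19917) = 3*(-2667*(-1/14594) - 1904*1/19917) = 3*(2667/14594 - 1904/19917) = 3*(25331663/290668698) = 25331663/96889566 ≈ 0.26145)
(V - 4987)*(2952 + x(-53, 3)) = (25331663/96889566 - 4987)*(2952 + √(1 - 53)) = -483162933979*(2952 + √(-52))/96889566 = -483162933979*(2952 + 2*I*√13)/96889566 = -237716163517668/16148261 - 483162933979*I*√13/48444783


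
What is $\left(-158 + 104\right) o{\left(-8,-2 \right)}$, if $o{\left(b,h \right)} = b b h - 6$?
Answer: $7236$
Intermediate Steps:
$o{\left(b,h \right)} = -6 + h b^{2}$ ($o{\left(b,h \right)} = b^{2} h - 6 = h b^{2} - 6 = -6 + h b^{2}$)
$\left(-158 + 104\right) o{\left(-8,-2 \right)} = \left(-158 + 104\right) \left(-6 - 2 \left(-8\right)^{2}\right) = - 54 \left(-6 - 128\right) = \left(-54\right) \left(-134\right) = 7236$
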